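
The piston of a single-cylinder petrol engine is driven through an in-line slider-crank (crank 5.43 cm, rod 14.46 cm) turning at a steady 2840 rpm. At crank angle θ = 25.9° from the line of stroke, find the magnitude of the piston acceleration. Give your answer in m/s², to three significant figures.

5490

ω = 2π·2840/60 = 297.4 rad/s
x(θ) = r cosθ + √(L² − r² sin²θ); with ω constant, a = ω²·d²x/dθ².
d²x/dθ² = −r cosθ − r²(cos2θ)/√u − r⁴ sin²2θ/(4u^{3/2}),  u = L² − r² sin²θ = 0.0203466 m².
Substituting r = 0.0543 m, L = 0.1446 m, θ = 25.9°: d²x/dθ² = -0.062091 m.
a = ω²·d²x/dθ² = (297.4)²·(-0.062091) = -5491.9 m/s²;  |a| = 5491.9 m/s².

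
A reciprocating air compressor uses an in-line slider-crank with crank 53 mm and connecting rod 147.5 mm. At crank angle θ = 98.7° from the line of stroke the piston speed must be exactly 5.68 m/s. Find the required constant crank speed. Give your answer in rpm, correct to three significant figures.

1100

For an in-line slider-crank, |v_piston| = rω|sinθ|·[1 + r cosθ/√(L² − r² sin²θ)].
With r = 0.053 m, L = 0.1475 m, θ = 98.7°: the bracketed kinematic factor |dx/dθ| = 0.049344 m.
ω = v/|dx/dθ| = 5.68/0.049344 = 115.11 rad/s.
N = 60ω/(2π) = 1099.2 rpm.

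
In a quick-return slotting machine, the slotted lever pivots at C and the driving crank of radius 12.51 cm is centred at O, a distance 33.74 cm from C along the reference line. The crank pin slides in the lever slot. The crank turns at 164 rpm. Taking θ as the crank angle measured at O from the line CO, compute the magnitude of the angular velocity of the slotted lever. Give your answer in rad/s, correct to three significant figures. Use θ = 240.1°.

1.06

ω = 17.17 rad/s (from 164 rpm).
Crank pin A relative to C: A = (d + r cosθ, r sinθ); lever angle φ = atan2(r sinθ, d + r cosθ).
Differentiating tanφ: φ̇ = rω(d cosθ + r)/(d² + r² + 2dr cosθ).
d² + r² + 2dr cosθ = |CA|² = 0.0874077 m²;  d cosθ + r = -0.04309 m.
|ω_lever| = |0.1251·17.17·-0.04309| / 0.0874077 = 1.0591 rad/s.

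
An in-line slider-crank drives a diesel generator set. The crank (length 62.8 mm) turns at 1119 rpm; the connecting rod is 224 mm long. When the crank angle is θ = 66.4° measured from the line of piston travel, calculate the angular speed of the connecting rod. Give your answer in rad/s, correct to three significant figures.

13.6

ω = 117.2 rad/s (converted from 1119 rpm).
The rod makes angle φ with the slider axis where L sinφ = r sinθ; differentiating, L cosφ·φ̇ = r ω cosθ.
L cosφ = √(L² − r² sin²θ) = 0.21648 m.
|ω_rod| = r ω |cosθ| / √(L² − r² sin²θ) = 0.0628·117.2·0.40035/0.21648 = 13.609 rad/s.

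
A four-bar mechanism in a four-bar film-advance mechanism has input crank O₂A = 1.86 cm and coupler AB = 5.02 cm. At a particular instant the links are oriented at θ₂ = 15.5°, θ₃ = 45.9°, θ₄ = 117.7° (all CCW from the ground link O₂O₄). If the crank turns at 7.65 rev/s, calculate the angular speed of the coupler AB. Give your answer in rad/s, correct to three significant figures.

18.3

ω₂ = 48.07 rad/s (from 7.65 rev/s).
Differentiating the loop-closure r₂e^{iθ₂}+r₃e^{iθ₃}=r₁+r₄e^{iθ₄} gives r₂ω₂e^{iθ₂}+r₃ω₃e^{iθ₃}=r₄ω₄e^{iθ₄}.
Eliminating the other unknown: ω₃ = r₂ω₂ sin(θ₄−θ₂) / [r₃ sin(θ₃−θ₄)].
Numerator sine = +0.97742; denominator sine = -0.94997.
Result = 0.0186·48.07·(+0.97742) / (0.0502·(-0.94997)) = -18.324 rad/s; magnitude 18.324 rad/s.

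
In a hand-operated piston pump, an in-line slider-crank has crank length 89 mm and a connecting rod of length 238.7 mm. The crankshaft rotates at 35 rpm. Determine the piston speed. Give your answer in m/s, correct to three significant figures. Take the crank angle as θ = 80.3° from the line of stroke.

ω = 2π·35/60 = 3.665 rad/s
For an in-line slider-crank, x = r cosθ + √(L² − r² sin²θ), so v = −rω sinθ·[1 + r cosθ/√(L² − r² sin²θ)].
With r = 0.089 m, L = 0.2387 m, θ = 80.3°: √(L² − r² sin²θ) = 0.22199 m.
v = −0.089·3.665·0.98570·[1 + 0.089·0.16849/0.22199] = -0.34326 m/s.
|v| = 0.34326 m/s.

0.343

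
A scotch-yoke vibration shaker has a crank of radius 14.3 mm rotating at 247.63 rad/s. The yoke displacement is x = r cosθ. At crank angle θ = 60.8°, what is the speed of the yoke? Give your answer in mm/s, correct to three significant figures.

ω = 247.6 rad/s
x = r cosθ ⇒ ẋ = −rω sinθ.
|v| = rω|sinθ| = 0.0143·247.6·|sin 60.8°| = 3.0911 m/s = 3091.1 mm/s.

3090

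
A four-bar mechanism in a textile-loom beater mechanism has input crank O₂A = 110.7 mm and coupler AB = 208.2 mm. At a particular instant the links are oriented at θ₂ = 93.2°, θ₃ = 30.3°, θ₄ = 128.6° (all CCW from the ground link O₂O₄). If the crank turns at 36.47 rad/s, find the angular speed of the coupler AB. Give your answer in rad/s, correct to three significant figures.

ω₂ = 36.47 rad/s
Differentiating the loop-closure r₂e^{iθ₂}+r₃e^{iθ₃}=r₁+r₄e^{iθ₄} gives r₂ω₂e^{iθ₂}+r₃ω₃e^{iθ₃}=r₄ω₄e^{iθ₄}.
Eliminating the other unknown: ω₃ = r₂ω₂ sin(θ₄−θ₂) / [r₃ sin(θ₃−θ₄)].
Numerator sine = +0.57928; denominator sine = -0.98953.
Result = 0.1107·36.47·(+0.57928) / (0.2082·(-0.98953)) = -11.352 rad/s; magnitude 11.352 rad/s.

11.4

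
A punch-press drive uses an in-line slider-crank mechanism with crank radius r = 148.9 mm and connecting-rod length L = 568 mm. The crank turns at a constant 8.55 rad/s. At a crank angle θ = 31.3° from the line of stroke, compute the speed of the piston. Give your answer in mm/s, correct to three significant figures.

811

ω = 8.55 rad/s
For an in-line slider-crank, x = r cosθ + √(L² − r² sin²θ), so v = −rω sinθ·[1 + r cosθ/√(L² − r² sin²θ)].
With r = 0.1489 m, L = 0.568 m, θ = 31.3°: √(L² − r² sin²θ) = 0.56271 m.
v = −0.1489·8.55·0.51952·[1 + 0.1489·0.85446/0.56271] = -0.81094 m/s.
|v| = 0.81094 m/s = 810.94 mm/s.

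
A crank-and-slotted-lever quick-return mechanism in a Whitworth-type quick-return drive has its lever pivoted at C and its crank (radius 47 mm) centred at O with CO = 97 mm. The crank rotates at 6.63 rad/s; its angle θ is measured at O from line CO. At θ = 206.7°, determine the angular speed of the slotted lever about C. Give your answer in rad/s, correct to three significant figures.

ω = 6.63 rad/s
Crank pin A relative to C: A = (d + r cosθ, r sinθ); lever angle φ = atan2(r sinθ, d + r cosθ).
Differentiating tanφ: φ̇ = rω(d cosθ + r)/(d² + r² + 2dr cosθ).
d² + r² + 2dr cosθ = |CA|² = 0.00347224 m²;  d cosθ + r = -0.039657 m.
|ω_lever| = |0.047·6.63·-0.039657| / 0.00347224 = 3.5589 rad/s.

3.56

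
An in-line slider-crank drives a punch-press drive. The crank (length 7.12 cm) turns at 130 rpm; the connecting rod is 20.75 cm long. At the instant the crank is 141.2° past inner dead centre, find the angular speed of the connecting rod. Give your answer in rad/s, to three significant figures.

ω = 13.61 rad/s (converted from 130 rpm).
The rod makes angle φ with the slider axis where L sinφ = r sinθ; differentiating, L cosφ·φ̇ = r ω cosθ.
L cosφ = √(L² − r² sin²θ) = 0.20265 m.
|ω_rod| = r ω |cosθ| / √(L² − r² sin²θ) = 0.0712·13.61·0.77934/0.20265 = 3.7277 rad/s.

3.73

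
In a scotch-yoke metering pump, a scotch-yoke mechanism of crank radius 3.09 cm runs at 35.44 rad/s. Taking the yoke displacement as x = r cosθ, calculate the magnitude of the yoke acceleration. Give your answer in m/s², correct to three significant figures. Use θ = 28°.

34.3

ω = 35.44 rad/s
x = r cosθ ⇒ ẍ = −rω² cosθ (ω constant).
|a| = rω²|cosθ| = 0.0309·(35.44)²·|cos 28°| = 34.267 m/s².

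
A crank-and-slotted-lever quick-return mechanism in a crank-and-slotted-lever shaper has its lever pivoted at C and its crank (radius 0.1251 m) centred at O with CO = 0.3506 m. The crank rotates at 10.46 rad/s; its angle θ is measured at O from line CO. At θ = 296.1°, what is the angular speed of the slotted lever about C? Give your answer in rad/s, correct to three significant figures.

2.06

ω = 10.46 rad/s
Crank pin A relative to C: A = (d + r cosθ, r sinθ); lever angle φ = atan2(r sinθ, d + r cosθ).
Differentiating tanφ: φ̇ = rω(d cosθ + r)/(d² + r² + 2dr cosθ).
d² + r² + 2dr cosθ = |CA|² = 0.177162 m²;  d cosθ + r = +0.27934 m.
|ω_lever| = |0.1251·10.46·+0.27934| / 0.177162 = 2.0633 rad/s.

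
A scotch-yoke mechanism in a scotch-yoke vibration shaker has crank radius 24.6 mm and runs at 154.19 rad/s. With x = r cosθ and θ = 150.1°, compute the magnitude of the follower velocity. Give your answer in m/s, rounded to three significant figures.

1.89

ω = 154.2 rad/s
x = r cosθ ⇒ ẋ = −rω sinθ.
|v| = rω|sinθ| = 0.0246·154.2·|sin 150.1°| = 1.8908 m/s.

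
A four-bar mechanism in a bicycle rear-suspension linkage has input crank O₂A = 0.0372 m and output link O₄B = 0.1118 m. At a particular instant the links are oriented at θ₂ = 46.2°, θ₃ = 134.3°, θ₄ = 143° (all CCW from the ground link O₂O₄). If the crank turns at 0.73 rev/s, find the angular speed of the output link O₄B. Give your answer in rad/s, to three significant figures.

ω₂ = 4.587 rad/s (from 0.73 rev/s).
Differentiating the loop-closure r₂e^{iθ₂}+r₃e^{iθ₃}=r₁+r₄e^{iθ₄} gives r₂ω₂e^{iθ₂}+r₃ω₃e^{iθ₃}=r₄ω₄e^{iθ₄}.
Eliminating the other unknown: ω₄ = r₂ω₂ sin(θ₂−θ₃) / [r₄ sin(θ₄−θ₃)].
Numerator sine = -0.99945; denominator sine = +0.15126.
Result = 0.0372·4.587·(-0.99945) / (0.1118·(+0.15126)) = -10.084 rad/s; magnitude 10.084 rad/s.

10.1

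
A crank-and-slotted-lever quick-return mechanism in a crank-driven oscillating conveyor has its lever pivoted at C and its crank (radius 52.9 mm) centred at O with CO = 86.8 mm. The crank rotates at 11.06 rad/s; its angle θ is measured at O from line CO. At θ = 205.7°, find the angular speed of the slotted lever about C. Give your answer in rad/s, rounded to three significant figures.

7.20

ω = 11.06 rad/s
Crank pin A relative to C: A = (d + r cosθ, r sinθ); lever angle φ = atan2(r sinθ, d + r cosθ).
Differentiating tanφ: φ̇ = rω(d cosθ + r)/(d² + r² + 2dr cosθ).
d² + r² + 2dr cosθ = |CA|² = 0.00205766 m²;  d cosθ + r = -0.025313 m.
|ω_lever| = |0.0529·11.06·-0.025313| / 0.00205766 = 7.1976 rad/s.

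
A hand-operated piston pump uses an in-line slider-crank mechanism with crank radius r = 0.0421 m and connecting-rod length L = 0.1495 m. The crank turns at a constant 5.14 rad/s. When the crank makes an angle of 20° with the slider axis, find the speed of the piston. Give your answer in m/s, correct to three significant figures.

ω = 5.14 rad/s
For an in-line slider-crank, x = r cosθ + √(L² − r² sin²θ), so v = −rω sinθ·[1 + r cosθ/√(L² − r² sin²θ)].
With r = 0.0421 m, L = 0.1495 m, θ = 20°: √(L² − r² sin²θ) = 0.1488 m.
v = −0.0421·5.14·0.34202·[1 + 0.0421·0.93969/0.1488] = -0.093688 m/s.
|v| = 0.093688 m/s.

0.0937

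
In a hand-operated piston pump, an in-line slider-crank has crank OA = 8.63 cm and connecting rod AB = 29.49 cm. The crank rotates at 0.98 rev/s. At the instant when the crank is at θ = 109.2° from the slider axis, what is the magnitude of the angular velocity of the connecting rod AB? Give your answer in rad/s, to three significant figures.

0.617

ω = 6.158 rad/s (converted from 0.98 rev/s).
The rod makes angle φ with the slider axis where L sinφ = r sinθ; differentiating, L cosφ·φ̇ = r ω cosθ.
L cosφ = √(L² − r² sin²θ) = 0.28341 m.
|ω_rod| = r ω |cosθ| / √(L² − r² sin²θ) = 0.0863·6.158·0.32887/0.28341 = 0.61662 rad/s.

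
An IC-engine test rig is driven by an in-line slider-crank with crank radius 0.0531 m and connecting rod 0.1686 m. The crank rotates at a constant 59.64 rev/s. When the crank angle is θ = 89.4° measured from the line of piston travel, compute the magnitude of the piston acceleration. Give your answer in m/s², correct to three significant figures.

2400

ω = 2π·59.6 = 374.7 rad/s
x(θ) = r cosθ + √(L² − r² sin²θ); with ω constant, a = ω²·d²x/dθ².
d²x/dθ² = −r cosθ − r²(cos2θ)/√u − r⁴ sin²2θ/(4u^{3/2}),  u = L² − r² sin²θ = 0.0256067 m².
Substituting r = 0.0531 m, L = 0.1686 m, θ = 89.4°: d²x/dθ² = +0.01706 m.
a = ω²·d²x/dθ² = (374.7)²·(+0.01706) = +2395.6 m/s²;  |a| = 2395.6 m/s².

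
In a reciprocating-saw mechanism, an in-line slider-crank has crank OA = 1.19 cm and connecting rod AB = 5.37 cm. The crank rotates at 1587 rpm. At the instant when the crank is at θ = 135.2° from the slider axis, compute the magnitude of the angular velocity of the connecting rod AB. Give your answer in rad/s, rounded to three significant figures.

ω = 166.2 rad/s (converted from 1587 rpm).
The rod makes angle φ with the slider axis where L sinφ = r sinθ; differentiating, L cosφ·φ̇ = r ω cosθ.
L cosφ = √(L² − r² sin²θ) = 0.053041 m.
|ω_rod| = r ω |cosθ| / √(L² − r² sin²θ) = 0.0119·166.2·0.70957/0.053041 = 26.457 rad/s.

26.5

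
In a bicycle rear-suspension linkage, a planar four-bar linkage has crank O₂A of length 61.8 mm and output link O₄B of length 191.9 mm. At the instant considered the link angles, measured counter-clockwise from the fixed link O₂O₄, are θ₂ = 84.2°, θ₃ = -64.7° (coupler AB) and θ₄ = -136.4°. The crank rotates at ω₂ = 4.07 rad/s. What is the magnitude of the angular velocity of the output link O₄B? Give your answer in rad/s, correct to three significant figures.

0.713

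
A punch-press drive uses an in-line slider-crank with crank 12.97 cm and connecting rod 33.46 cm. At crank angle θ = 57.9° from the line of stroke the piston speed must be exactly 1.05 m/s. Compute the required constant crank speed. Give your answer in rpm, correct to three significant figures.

74.9

For an in-line slider-crank, |v_piston| = rω|sinθ|·[1 + r cosθ/√(L² − r² sin²θ)].
With r = 0.1297 m, L = 0.3346 m, θ = 57.9°: the bracketed kinematic factor |dx/dθ| = 0.13383 m.
ω = v/|dx/dθ| = 1.05/0.13383 = 7.8456 rad/s.
N = 60ω/(2π) = 74.92 rpm.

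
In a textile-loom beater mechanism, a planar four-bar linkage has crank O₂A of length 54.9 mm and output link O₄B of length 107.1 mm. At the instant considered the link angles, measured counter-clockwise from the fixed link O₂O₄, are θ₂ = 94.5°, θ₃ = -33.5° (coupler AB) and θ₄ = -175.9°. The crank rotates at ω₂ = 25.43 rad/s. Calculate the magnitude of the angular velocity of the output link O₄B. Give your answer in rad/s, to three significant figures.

ω₂ = 25.43 rad/s
Differentiating the loop-closure r₂e^{iθ₂}+r₃e^{iθ₃}=r₁+r₄e^{iθ₄} gives r₂ω₂e^{iθ₂}+r₃ω₃e^{iθ₃}=r₄ω₄e^{iθ₄}.
Eliminating the other unknown: ω₄ = r₂ω₂ sin(θ₂−θ₃) / [r₄ sin(θ₄−θ₃)].
Numerator sine = +0.78801; denominator sine = -0.61015.
Result = 0.0549·25.43·(+0.78801) / (0.1071·(-0.61015)) = -16.836 rad/s; magnitude 16.836 rad/s.

16.8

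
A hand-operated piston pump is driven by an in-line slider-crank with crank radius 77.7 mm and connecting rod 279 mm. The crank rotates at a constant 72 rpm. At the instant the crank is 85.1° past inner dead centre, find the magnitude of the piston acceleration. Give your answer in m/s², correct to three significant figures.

0.884

ω = 2π·72/60 = 7.54 rad/s
x(θ) = r cosθ + √(L² − r² sin²θ); with ω constant, a = ω²·d²x/dθ².
d²x/dθ² = −r cosθ − r²(cos2θ)/√u − r⁴ sin²2θ/(4u^{3/2}),  u = L² − r² sin²θ = 0.0718478 m².
Substituting r = 0.0777 m, L = 0.279 m, θ = 85.1°: d²x/dθ² = +0.015544 m.
a = ω²·d²x/dθ² = (7.54)²·(+0.015544) = +0.88367 m/s²;  |a| = 0.88367 m/s².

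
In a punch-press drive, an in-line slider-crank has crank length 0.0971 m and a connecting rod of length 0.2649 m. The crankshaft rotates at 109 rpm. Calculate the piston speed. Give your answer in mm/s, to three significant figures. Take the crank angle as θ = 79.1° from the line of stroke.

ω = 2π·109/60 = 11.41 rad/s
For an in-line slider-crank, x = r cosθ + √(L² − r² sin²θ), so v = −rω sinθ·[1 + r cosθ/√(L² − r² sin²θ)].
With r = 0.0971 m, L = 0.2649 m, θ = 79.1°: √(L² − r² sin²θ) = 0.24715 m.
v = −0.0971·11.41·0.98196·[1 + 0.0971·0.18910/0.24715] = -1.1692 m/s.
|v| = 1.1692 m/s = 1169.2 mm/s.

1170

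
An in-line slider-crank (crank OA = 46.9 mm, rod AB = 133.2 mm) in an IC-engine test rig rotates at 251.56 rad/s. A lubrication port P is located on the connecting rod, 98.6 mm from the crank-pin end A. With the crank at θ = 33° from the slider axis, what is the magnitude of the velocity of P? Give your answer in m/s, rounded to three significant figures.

8.27

ω = 251.6 rad/s.  Crank-pin speed |V_A| = rω = 11.798 m/s, perpendicular to OA.
Rod angle: sinφ = −(r/L) sinθ ⇒ φ = -11.056°; ω_rod = −rω cosθ/√(L²−r²sin²θ) = -75.69 rad/s.
V_P = V_A + ω_rod × AP, with AP = 0.0986 m along the rod.
Components: V_Px = −rω sinθ − a·ω_rod·sinφ = -7.8569 m/s;  V_Py = rω cosθ + a·ω_rod·cosφ = +2.5703 m/s.
|V_P| = √(V_Px² + V_Py²) = 8.2666 m/s.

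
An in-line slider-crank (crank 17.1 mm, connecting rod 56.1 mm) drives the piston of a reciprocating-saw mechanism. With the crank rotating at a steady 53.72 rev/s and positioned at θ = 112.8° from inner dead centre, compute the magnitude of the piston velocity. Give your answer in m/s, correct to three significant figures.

ω = 2π·53.7 = 337.5 rad/s
For an in-line slider-crank, x = r cosθ + √(L² − r² sin²θ), so v = −rω sinθ·[1 + r cosθ/√(L² − r² sin²θ)].
With r = 0.0171 m, L = 0.0561 m, θ = 112.8°: √(L² − r² sin²θ) = 0.05384 m.
v = −0.0171·337.5·0.92186·[1 + 0.0171·-0.38752/0.05384] = -4.6659 m/s.
|v| = 4.6659 m/s.

4.67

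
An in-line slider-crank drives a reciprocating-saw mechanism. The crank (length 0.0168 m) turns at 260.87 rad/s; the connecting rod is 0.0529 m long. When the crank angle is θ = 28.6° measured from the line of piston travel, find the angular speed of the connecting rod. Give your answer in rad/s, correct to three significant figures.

73.6

ω = 260.9 rad/s
The rod makes angle φ with the slider axis where L sinφ = r sinθ; differentiating, L cosφ·φ̇ = r ω cosθ.
L cosφ = √(L² − r² sin²θ) = 0.052285 m.
|ω_rod| = r ω |cosθ| / √(L² − r² sin²θ) = 0.0168·260.9·0.87798/0.052285 = 73.594 rad/s.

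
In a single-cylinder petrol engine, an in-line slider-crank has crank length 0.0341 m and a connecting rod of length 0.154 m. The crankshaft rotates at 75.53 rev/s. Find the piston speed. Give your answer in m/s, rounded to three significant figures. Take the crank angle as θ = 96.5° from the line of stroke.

15.7

ω = 2π·75.5 = 474.6 rad/s
For an in-line slider-crank, x = r cosθ + √(L² − r² sin²θ), so v = −rω sinθ·[1 + r cosθ/√(L² − r² sin²θ)].
With r = 0.0341 m, L = 0.154 m, θ = 96.5°: √(L² − r² sin²θ) = 0.15023 m.
v = −0.0341·474.6·0.99357·[1 + 0.0341·-0.11320/0.15023] = -15.666 m/s.
|v| = 15.666 m/s.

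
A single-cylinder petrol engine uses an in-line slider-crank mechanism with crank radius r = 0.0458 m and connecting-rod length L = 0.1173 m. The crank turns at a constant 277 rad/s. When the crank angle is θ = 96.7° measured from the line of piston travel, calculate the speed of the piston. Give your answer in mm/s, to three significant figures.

12000

ω = 277 rad/s
For an in-line slider-crank, x = r cosθ + √(L² − r² sin²θ), so v = −rω sinθ·[1 + r cosθ/√(L² − r² sin²θ)].
With r = 0.0458 m, L = 0.1173 m, θ = 96.7°: √(L² − r² sin²θ) = 0.10812 m.
v = −0.0458·277·0.99317·[1 + 0.0458·-0.11667/0.10812] = -11.977 m/s.
|v| = 11.977 m/s = 11977 mm/s.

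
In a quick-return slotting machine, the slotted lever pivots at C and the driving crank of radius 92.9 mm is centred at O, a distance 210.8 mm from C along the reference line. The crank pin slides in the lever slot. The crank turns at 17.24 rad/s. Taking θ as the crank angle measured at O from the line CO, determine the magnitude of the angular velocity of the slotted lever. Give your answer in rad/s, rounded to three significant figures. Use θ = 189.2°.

12.8

ω = 17.24 rad/s
Crank pin A relative to C: A = (d + r cosθ, r sinθ); lever angle φ = atan2(r sinθ, d + r cosθ).
Differentiating tanφ: φ̇ = rω(d cosθ + r)/(d² + r² + 2dr cosθ).
d² + r² + 2dr cosθ = |CA|² = 0.0144042 m²;  d cosθ + r = -0.11519 m.
|ω_lever| = |0.0929·17.24·-0.11519| / 0.0144042 = 12.808 rad/s.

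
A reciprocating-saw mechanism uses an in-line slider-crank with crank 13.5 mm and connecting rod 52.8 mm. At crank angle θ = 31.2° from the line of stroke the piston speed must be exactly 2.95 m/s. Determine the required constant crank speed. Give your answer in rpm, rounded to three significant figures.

3300

For an in-line slider-crank, |v_piston| = rω|sinθ|·[1 + r cosθ/√(L² − r² sin²θ)].
With r = 0.0135 m, L = 0.0528 m, θ = 31.2°: the bracketed kinematic factor |dx/dθ| = 0.0085364 m.
ω = v/|dx/dθ| = 2.95/0.0085364 = 345.58 rad/s.
N = 60ω/(2π) = 3300 rpm.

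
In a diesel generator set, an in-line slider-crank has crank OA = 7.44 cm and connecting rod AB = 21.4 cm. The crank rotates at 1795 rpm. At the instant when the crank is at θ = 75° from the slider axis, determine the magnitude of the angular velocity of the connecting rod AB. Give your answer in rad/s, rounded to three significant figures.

ω = 188 rad/s (converted from 1795 rpm).
The rod makes angle φ with the slider axis where L sinφ = r sinθ; differentiating, L cosφ·φ̇ = r ω cosθ.
L cosφ = √(L² − r² sin²θ) = 0.20157 m.
|ω_rod| = r ω |cosθ| / √(L² − r² sin²θ) = 0.0744·188·0.25882/0.20157 = 17.957 rad/s.

18.0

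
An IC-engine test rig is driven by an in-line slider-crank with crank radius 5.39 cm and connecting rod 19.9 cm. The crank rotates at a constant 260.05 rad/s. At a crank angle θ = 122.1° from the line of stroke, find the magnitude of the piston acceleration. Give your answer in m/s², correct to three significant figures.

ω = 260.1 rad/s
x(θ) = r cosθ + √(L² − r² sin²θ); with ω constant, a = ω²·d²x/dθ².
d²x/dθ² = −r cosθ − r²(cos2θ)/√u − r⁴ sin²2θ/(4u^{3/2}),  u = L² − r² sin²θ = 0.0375162 m².
Substituting r = 0.0539 m, L = 0.199 m, θ = 122.1°: d²x/dθ² = +0.034935 m.
a = ω²·d²x/dθ² = (260.1)²·(+0.034935) = +2362.5 m/s²;  |a| = 2362.5 m/s².

2360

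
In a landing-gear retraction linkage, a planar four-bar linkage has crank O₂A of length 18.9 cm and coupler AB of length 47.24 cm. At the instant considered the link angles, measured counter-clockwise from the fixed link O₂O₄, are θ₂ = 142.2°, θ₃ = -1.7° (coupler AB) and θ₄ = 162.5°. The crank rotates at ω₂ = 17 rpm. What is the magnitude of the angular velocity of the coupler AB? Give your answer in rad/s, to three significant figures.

0.908

ω₂ = 1.78 rad/s (from 17 rpm).
Differentiating the loop-closure r₂e^{iθ₂}+r₃e^{iθ₃}=r₁+r₄e^{iθ₄} gives r₂ω₂e^{iθ₂}+r₃ω₃e^{iθ₃}=r₄ω₄e^{iθ₄}.
Eliminating the other unknown: ω₃ = r₂ω₂ sin(θ₄−θ₂) / [r₃ sin(θ₃−θ₄)].
Numerator sine = +0.34694; denominator sine = -0.27228.
Result = 0.189·1.78·(+0.34694) / (0.4724·(-0.27228)) = -0.90753 rad/s; magnitude 0.90753 rad/s.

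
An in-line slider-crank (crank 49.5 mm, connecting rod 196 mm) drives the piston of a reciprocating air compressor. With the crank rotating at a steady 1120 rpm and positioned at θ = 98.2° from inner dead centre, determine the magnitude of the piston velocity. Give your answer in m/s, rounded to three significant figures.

5.53

ω = 2π·1120/60 = 117.3 rad/s
For an in-line slider-crank, x = r cosθ + √(L² − r² sin²θ), so v = −rω sinθ·[1 + r cosθ/√(L² − r² sin²θ)].
With r = 0.0495 m, L = 0.196 m, θ = 98.2°: √(L² − r² sin²θ) = 0.18978 m.
v = −0.0495·117.3·0.98978·[1 + 0.0495·-0.14263/0.18978] = -5.5325 m/s.
|v| = 5.5325 m/s.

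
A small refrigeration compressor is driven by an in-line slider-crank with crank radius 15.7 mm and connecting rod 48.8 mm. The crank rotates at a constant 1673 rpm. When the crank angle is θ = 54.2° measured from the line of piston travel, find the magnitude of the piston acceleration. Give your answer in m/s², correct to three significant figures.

ω = 2π·1673/60 = 175.2 rad/s
x(θ) = r cosθ + √(L² − r² sin²θ); with ω constant, a = ω²·d²x/dθ².
d²x/dθ² = −r cosθ − r²(cos2θ)/√u − r⁴ sin²2θ/(4u^{3/2}),  u = L² − r² sin²θ = 0.00221929 m².
Substituting r = 0.0157 m, L = 0.0488 m, θ = 54.2°: d²x/dθ² = -0.0076631 m.
a = ω²·d²x/dθ² = (175.2)²·(-0.0076631) = -235.21 m/s²;  |a| = 235.21 m/s².

235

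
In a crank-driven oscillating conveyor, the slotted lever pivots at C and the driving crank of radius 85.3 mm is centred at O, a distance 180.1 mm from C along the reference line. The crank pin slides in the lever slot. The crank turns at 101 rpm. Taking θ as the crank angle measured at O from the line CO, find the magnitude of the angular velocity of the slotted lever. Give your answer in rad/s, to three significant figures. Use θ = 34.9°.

ω = 10.58 rad/s (from 101 rpm).
Crank pin A relative to C: A = (d + r cosθ, r sinθ); lever angle φ = atan2(r sinθ, d + r cosθ).
Differentiating tanφ: φ̇ = rω(d cosθ + r)/(d² + r² + 2dr cosθ).
d² + r² + 2dr cosθ = |CA|² = 0.0649113 m²;  d cosθ + r = +0.23301 m.
|ω_lever| = |0.0853·10.58·+0.23301| / 0.0649113 = 3.2386 rad/s.

3.24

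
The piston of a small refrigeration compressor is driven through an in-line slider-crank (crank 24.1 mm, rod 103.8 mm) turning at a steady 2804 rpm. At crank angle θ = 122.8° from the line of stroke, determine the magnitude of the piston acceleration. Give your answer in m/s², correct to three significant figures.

ω = 2π·2804/60 = 293.6 rad/s
x(θ) = r cosθ + √(L² − r² sin²θ); with ω constant, a = ω²·d²x/dθ².
d²x/dθ² = −r cosθ − r²(cos2θ)/√u − r⁴ sin²2θ/(4u^{3/2}),  u = L² − r² sin²θ = 0.0103641 m².
Substituting r = 0.0241 m, L = 0.1038 m, θ = 122.8°: d²x/dθ² = +0.015346 m.
a = ω²·d²x/dθ² = (293.6)²·(+0.015346) = +1323.1 m/s²;  |a| = 1323.1 m/s².

1320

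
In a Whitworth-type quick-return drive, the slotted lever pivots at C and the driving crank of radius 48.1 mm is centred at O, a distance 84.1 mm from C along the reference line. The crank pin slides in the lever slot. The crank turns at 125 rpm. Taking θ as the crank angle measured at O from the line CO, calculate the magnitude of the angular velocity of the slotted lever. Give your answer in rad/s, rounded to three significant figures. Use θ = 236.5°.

ω = 13.09 rad/s (from 125 rpm).
Crank pin A relative to C: A = (d + r cosθ, r sinθ); lever angle φ = atan2(r sinθ, d + r cosθ).
Differentiating tanφ: φ̇ = rω(d cosθ + r)/(d² + r² + 2dr cosθ).
d² + r² + 2dr cosθ = |CA|² = 0.00492102 m²;  d cosθ + r = +0.0016821 m.
|ω_lever| = |0.0481·13.09·+0.0016821| / 0.00492102 = 0.21522 rad/s.

0.215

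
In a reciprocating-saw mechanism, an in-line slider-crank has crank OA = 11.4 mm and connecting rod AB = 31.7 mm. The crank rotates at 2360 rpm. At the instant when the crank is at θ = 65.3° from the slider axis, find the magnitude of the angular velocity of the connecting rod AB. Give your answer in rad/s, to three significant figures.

39.3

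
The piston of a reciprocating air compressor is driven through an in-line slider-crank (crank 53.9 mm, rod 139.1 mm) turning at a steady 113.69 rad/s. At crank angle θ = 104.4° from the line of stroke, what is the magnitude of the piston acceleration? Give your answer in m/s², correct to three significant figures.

426

ω = 113.7 rad/s
x(θ) = r cosθ + √(L² − r² sin²θ); with ω constant, a = ω²·d²x/dθ².
d²x/dθ² = −r cosθ − r²(cos2θ)/√u − r⁴ sin²2θ/(4u^{3/2}),  u = L² − r² sin²θ = 0.0166233 m².
Substituting r = 0.0539 m, L = 0.1391 m, θ = 104.4°: d²x/dθ² = +0.032922 m.
a = ω²·d²x/dθ² = (113.7)²·(+0.032922) = +425.53 m/s²;  |a| = 425.53 m/s².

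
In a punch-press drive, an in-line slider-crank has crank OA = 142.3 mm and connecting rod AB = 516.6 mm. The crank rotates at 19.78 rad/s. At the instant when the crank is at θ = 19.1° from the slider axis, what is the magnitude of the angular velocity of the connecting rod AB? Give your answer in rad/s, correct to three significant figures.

ω = 19.78 rad/s
The rod makes angle φ with the slider axis where L sinφ = r sinθ; differentiating, L cosφ·φ̇ = r ω cosθ.
L cosφ = √(L² − r² sin²θ) = 0.5145 m.
|ω_rod| = r ω |cosθ| / √(L² − r² sin²θ) = 0.1423·19.78·0.94495/0.5145 = 5.1696 rad/s.

5.17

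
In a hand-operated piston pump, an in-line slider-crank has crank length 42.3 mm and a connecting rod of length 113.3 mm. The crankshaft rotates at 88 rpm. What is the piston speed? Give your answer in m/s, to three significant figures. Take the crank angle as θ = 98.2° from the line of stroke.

ω = 2π·88/60 = 9.215 rad/s
For an in-line slider-crank, x = r cosθ + √(L² − r² sin²θ), so v = −rω sinθ·[1 + r cosθ/√(L² − r² sin²θ)].
With r = 0.0423 m, L = 0.1133 m, θ = 98.2°: √(L² − r² sin²θ) = 0.10528 m.
v = −0.0423·9.215·0.98978·[1 + 0.0423·-0.14263/0.10528] = -0.36371 m/s.
|v| = 0.36371 m/s.

0.364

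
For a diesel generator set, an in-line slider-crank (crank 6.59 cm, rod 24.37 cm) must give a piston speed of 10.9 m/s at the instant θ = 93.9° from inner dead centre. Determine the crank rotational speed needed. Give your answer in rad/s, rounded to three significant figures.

For an in-line slider-crank, |v_piston| = rω|sinθ|·[1 + r cosθ/√(L² − r² sin²θ)].
With r = 0.0659 m, L = 0.2437 m, θ = 93.9°: the bracketed kinematic factor |dx/dθ| = 0.064492 m.
ω = v/|dx/dθ| = 10.9/0.064492 = 169.01 rad/s.

169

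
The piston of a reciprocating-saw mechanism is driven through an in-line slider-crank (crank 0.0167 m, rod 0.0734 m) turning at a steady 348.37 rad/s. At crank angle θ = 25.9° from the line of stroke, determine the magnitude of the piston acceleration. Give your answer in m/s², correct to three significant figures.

2110

ω = 348.4 rad/s
x(θ) = r cosθ + √(L² − r² sin²θ); with ω constant, a = ω²·d²x/dθ².
d²x/dθ² = −r cosθ − r²(cos2θ)/√u − r⁴ sin²2θ/(4u^{3/2}),  u = L² − r² sin²θ = 0.00533435 m².
Substituting r = 0.0167 m, L = 0.0734 m, θ = 25.9°: d²x/dθ² = -0.017415 m.
a = ω²·d²x/dθ² = (348.4)²·(-0.017415) = -2113.5 m/s²;  |a| = 2113.5 m/s².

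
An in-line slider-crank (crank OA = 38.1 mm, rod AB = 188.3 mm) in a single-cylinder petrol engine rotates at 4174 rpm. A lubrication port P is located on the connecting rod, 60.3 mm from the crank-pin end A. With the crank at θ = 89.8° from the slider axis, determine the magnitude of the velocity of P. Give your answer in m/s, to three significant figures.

ω = 437.1 rad/s.  Crank-pin speed |V_A| = rω = 16.654 m/s, perpendicular to OA.
Rod angle: sinφ = −(r/L) sinθ ⇒ φ = -11.674°; ω_rod = −rω cosθ/√(L²−r²sin²θ) = -0.31524 rad/s.
V_P = V_A + ω_rod × AP, with AP = 0.0603 m along the rod.
Components: V_Px = −rω sinθ − a·ω_rod·sinφ = -16.657 m/s;  V_Py = rω cosθ + a·ω_rod·cosφ = +0.039516 m/s.
|V_P| = √(V_Px² + V_Py²) = 16.657 m/s.

16.7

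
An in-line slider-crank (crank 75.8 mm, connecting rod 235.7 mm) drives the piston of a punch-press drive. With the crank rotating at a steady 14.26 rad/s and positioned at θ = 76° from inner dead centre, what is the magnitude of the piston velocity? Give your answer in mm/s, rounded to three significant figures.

1130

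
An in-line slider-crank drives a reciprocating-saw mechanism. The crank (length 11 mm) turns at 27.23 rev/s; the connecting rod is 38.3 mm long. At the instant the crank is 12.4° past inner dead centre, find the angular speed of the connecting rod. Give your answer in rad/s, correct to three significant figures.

48.1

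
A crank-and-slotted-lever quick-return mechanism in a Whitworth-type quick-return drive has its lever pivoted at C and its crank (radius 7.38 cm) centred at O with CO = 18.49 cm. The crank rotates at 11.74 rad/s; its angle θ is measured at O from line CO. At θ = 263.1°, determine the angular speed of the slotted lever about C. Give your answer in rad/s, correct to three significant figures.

ω = 11.74 rad/s
Crank pin A relative to C: A = (d + r cosθ, r sinθ); lever angle φ = atan2(r sinθ, d + r cosθ).
Differentiating tanφ: φ̇ = rω(d cosθ + r)/(d² + r² + 2dr cosθ).
d² + r² + 2dr cosθ = |CA|² = 0.0363558 m²;  d cosθ + r = +0.051587 m.
|ω_lever| = |0.0738·11.74·+0.051587| / 0.0363558 = 1.2294 rad/s.

1.23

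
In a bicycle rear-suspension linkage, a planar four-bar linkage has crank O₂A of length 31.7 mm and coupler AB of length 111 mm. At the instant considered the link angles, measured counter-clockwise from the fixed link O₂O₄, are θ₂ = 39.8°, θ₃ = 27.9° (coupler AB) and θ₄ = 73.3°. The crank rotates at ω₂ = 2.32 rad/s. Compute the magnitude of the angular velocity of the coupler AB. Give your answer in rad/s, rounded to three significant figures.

0.514

ω₂ = 2.32 rad/s
Differentiating the loop-closure r₂e^{iθ₂}+r₃e^{iθ₃}=r₁+r₄e^{iθ₄} gives r₂ω₂e^{iθ₂}+r₃ω₃e^{iθ₃}=r₄ω₄e^{iθ₄}.
Eliminating the other unknown: ω₃ = r₂ω₂ sin(θ₄−θ₂) / [r₃ sin(θ₃−θ₄)].
Numerator sine = +0.55194; denominator sine = -0.71203.
Result = 0.0317·2.32·(+0.55194) / (0.111·(-0.71203)) = -0.51359 rad/s; magnitude 0.51359 rad/s.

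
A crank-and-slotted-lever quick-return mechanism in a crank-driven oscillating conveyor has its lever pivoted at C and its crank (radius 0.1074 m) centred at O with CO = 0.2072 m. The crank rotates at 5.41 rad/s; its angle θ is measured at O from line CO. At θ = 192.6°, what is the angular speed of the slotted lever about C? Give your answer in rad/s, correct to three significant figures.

4.99

ω = 5.41 rad/s
Crank pin A relative to C: A = (d + r cosθ, r sinθ); lever angle φ = atan2(r sinθ, d + r cosθ).
Differentiating tanφ: φ̇ = rω(d cosθ + r)/(d² + r² + 2dr cosθ).
d² + r² + 2dr cosθ = |CA|² = 0.0110319 m²;  d cosθ + r = -0.09481 m.
|ω_lever| = |0.1074·5.41·-0.09481| / 0.0110319 = 4.9935 rad/s.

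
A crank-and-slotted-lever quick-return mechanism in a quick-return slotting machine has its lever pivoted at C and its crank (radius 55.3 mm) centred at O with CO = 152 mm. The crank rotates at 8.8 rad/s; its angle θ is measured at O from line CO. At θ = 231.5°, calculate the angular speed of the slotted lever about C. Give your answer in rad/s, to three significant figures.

1.22

ω = 8.8 rad/s
Crank pin A relative to C: A = (d + r cosθ, r sinθ); lever angle φ = atan2(r sinθ, d + r cosθ).
Differentiating tanφ: φ̇ = rω(d cosθ + r)/(d² + r² + 2dr cosθ).
d² + r² + 2dr cosθ = |CA|² = 0.0156969 m²;  d cosθ + r = -0.039322 m.
|ω_lever| = |0.0553·8.8·-0.039322| / 0.0156969 = 1.2191 rad/s.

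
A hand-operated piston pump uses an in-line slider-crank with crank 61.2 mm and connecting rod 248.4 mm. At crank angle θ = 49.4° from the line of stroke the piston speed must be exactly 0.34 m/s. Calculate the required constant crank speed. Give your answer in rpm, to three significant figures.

60.1

For an in-line slider-crank, |v_piston| = rω|sinθ|·[1 + r cosθ/√(L² − r² sin²θ)].
With r = 0.0612 m, L = 0.2484 m, θ = 49.4°: the bracketed kinematic factor |dx/dθ| = 0.054052 m.
ω = v/|dx/dθ| = 0.34/0.054052 = 6.2903 rad/s.
N = 60ω/(2π) = 60.068 rpm.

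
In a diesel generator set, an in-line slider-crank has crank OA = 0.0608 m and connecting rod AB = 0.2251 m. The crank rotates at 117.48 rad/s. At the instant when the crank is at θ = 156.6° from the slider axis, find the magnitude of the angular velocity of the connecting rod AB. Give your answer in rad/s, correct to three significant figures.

29.3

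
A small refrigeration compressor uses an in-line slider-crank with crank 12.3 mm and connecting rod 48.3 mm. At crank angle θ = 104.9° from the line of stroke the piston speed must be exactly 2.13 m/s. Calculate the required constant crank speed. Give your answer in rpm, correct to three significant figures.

1840

For an in-line slider-crank, |v_piston| = rω|sinθ|·[1 + r cosθ/√(L² − r² sin²θ)].
With r = 0.0123 m, L = 0.0483 m, θ = 104.9°: the bracketed kinematic factor |dx/dθ| = 0.011083 m.
ω = v/|dx/dθ| = 2.13/0.011083 = 192.18 rad/s.
N = 60ω/(2π) = 1835.2 rpm.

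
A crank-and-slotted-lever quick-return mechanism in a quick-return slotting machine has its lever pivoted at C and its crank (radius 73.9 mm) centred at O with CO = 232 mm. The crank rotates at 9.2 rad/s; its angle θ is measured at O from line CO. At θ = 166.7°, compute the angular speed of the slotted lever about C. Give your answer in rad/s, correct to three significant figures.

ω = 9.2 rad/s
Crank pin A relative to C: A = (d + r cosθ, r sinθ); lever angle φ = atan2(r sinθ, d + r cosθ).
Differentiating tanφ: φ̇ = rω(d cosθ + r)/(d² + r² + 2dr cosθ).
d² + r² + 2dr cosθ = |CA|² = 0.0259153 m²;  d cosθ + r = -0.15188 m.
|ω_lever| = |0.0739·9.2·-0.15188| / 0.0259153 = 3.9845 rad/s.

3.98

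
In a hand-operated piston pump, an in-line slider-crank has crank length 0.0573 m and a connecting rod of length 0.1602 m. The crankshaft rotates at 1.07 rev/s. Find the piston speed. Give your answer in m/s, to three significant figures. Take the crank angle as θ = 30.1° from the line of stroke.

0.254

ω = 2π·1.07 = 6.723 rad/s
For an in-line slider-crank, x = r cosθ + √(L² − r² sin²θ), so v = −rω sinθ·[1 + r cosθ/√(L² − r² sin²θ)].
With r = 0.0573 m, L = 0.1602 m, θ = 30.1°: √(L² − r² sin²θ) = 0.1576 m.
v = −0.0573·6.723·0.50151·[1 + 0.0573·0.86515/0.1576] = -0.25397 m/s.
|v| = 0.25397 m/s.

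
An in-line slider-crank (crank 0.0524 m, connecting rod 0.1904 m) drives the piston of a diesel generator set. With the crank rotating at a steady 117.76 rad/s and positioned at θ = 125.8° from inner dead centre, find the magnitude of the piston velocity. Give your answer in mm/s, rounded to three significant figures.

4180

ω = 117.8 rad/s
For an in-line slider-crank, x = r cosθ + √(L² − r² sin²θ), so v = −rω sinθ·[1 + r cosθ/√(L² − r² sin²θ)].
With r = 0.0524 m, L = 0.1904 m, θ = 125.8°: √(L² − r² sin²θ) = 0.1856 m.
v = −0.0524·117.8·0.81106·[1 + 0.0524·-0.58496/0.1856] = -4.1782 m/s.
|v| = 4.1782 m/s = 4178.2 mm/s.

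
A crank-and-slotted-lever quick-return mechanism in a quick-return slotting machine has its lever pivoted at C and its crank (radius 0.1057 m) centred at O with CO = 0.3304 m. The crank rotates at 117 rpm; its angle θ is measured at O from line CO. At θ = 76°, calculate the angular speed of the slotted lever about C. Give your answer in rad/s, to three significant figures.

ω = 12.25 rad/s (from 117 rpm).
Crank pin A relative to C: A = (d + r cosθ, r sinθ); lever angle φ = atan2(r sinθ, d + r cosθ).
Differentiating tanφ: φ̇ = rω(d cosθ + r)/(d² + r² + 2dr cosθ).
d² + r² + 2dr cosθ = |CA|² = 0.137234 m²;  d cosθ + r = +0.18563 m.
|ω_lever| = |0.1057·12.25·+0.18563| / 0.137234 = 1.7518 rad/s.

1.75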